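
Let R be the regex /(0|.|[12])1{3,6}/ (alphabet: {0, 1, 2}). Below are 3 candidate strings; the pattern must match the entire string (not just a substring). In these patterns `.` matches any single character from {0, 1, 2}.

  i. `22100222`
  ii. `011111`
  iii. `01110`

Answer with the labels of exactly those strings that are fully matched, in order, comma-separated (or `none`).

ii

i → no match — must end with `1`
ii → match
iii → no match — must end with `1`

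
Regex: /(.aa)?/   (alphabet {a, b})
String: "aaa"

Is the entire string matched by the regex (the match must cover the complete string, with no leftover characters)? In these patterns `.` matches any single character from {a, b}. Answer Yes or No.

Yes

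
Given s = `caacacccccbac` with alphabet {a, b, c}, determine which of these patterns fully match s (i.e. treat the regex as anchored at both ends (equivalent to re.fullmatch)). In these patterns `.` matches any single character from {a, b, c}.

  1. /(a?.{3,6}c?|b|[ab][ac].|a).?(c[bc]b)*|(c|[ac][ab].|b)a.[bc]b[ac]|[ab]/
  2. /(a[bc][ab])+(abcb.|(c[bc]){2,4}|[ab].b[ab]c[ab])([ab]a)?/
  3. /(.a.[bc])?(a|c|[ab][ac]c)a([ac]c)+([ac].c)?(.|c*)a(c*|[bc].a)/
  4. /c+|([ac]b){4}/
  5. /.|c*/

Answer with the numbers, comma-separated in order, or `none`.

1 → no match
2 → no match — must start with `a`
3 → match
4 → no match
5 → no match

3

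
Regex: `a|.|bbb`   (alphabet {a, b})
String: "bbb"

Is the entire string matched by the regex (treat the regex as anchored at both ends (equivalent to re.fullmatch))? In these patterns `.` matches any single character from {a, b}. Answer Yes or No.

Yes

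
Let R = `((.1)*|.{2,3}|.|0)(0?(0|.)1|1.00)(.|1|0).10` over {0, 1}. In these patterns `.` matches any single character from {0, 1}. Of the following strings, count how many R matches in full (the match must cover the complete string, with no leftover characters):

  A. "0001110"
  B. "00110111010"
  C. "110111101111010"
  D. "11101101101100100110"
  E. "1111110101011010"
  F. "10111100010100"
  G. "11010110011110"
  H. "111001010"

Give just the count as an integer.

2

A → no match
B → no match
C → no match
D → no match
E → match
F → no match — must end with "10"
G → no match
H → match
Total matched: 2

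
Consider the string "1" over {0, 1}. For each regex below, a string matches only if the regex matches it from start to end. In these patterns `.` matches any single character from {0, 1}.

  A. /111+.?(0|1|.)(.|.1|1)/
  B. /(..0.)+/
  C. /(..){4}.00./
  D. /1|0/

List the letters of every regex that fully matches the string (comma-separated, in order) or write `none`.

A → no match — must start with "111"
B → no match
C → no match
D → match

D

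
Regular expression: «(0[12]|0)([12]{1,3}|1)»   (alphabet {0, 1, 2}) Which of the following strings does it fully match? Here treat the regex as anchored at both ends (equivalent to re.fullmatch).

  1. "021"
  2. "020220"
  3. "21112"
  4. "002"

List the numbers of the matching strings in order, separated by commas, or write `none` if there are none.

1 → match
2 → no match
3 → no match — must start with "0"
4 → no match

1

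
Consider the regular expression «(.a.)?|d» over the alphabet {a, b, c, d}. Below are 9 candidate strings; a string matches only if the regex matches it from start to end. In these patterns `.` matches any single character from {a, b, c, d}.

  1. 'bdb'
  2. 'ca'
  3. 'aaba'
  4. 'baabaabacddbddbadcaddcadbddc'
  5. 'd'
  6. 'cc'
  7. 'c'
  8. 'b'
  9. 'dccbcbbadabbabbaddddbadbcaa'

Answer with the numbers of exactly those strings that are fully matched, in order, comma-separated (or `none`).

5

1. 'bdb' → no match
2. 'ca' → no match
3. 'aaba' → no match
4 → no match
5. 'd' → match
6. 'cc' → no match
7. 'c' → no match
8. 'b' → no match
9 → no match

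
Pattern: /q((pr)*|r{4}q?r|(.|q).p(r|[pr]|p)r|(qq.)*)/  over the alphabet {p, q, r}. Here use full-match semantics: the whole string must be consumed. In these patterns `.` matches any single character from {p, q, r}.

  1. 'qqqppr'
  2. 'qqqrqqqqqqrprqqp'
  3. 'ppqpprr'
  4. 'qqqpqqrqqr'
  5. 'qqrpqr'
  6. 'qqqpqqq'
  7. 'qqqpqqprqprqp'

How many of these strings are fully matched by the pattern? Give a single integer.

3

1 → match
2 → no match
3 → no match — must start with 'q'
4 → match
5 → no match
6 → match
7 → no match
Total matched: 3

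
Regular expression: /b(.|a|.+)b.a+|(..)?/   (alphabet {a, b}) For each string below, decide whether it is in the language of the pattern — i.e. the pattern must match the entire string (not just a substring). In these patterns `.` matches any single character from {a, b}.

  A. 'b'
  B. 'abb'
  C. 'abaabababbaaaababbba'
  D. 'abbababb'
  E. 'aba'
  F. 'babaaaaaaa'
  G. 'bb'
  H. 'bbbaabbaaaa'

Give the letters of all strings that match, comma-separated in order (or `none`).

A. 'b' → no match
B. 'abb' → no match
C → no match
D. 'abbababb' → no match
E. 'aba' → no match
F. 'babaaaaaaa' → match
G. 'bb' → match
H. 'bbbaabbaaaa' → match

F, G, H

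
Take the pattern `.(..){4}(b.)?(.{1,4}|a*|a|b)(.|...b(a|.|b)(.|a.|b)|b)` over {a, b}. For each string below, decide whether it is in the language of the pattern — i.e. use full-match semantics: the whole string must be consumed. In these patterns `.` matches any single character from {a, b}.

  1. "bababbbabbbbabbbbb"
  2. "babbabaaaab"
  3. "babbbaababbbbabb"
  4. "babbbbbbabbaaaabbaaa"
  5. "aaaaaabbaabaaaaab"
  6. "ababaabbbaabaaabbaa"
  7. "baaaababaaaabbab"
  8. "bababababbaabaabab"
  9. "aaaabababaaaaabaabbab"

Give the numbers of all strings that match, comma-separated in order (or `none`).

1 → match
2 → match
3 → match
4 → match
5 → no match
6 → match
7 → match
8 → match
9 → match

1, 2, 3, 4, 6, 7, 8, 9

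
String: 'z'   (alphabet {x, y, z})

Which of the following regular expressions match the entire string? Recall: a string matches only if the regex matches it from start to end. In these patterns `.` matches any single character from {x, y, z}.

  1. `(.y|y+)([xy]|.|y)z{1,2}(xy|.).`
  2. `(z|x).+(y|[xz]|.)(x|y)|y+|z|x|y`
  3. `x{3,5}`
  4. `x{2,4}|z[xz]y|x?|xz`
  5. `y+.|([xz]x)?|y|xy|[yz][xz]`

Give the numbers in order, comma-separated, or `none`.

1 → no match
2 → match
3 → no match — must start with 'x'
4 → no match
5 → no match

2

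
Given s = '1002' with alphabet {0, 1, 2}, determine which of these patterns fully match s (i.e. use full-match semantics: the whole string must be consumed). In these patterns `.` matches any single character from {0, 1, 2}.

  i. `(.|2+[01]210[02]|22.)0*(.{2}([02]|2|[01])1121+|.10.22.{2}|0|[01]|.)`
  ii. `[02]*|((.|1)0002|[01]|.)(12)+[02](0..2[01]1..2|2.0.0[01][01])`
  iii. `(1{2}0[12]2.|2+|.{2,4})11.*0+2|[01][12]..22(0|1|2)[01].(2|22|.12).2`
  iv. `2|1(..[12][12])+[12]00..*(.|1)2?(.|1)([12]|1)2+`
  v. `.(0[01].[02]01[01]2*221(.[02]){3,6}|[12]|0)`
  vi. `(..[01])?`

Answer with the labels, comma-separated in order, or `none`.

i → match
ii → no match
iii → no match
iv → no match
v → no match
vi → no match

i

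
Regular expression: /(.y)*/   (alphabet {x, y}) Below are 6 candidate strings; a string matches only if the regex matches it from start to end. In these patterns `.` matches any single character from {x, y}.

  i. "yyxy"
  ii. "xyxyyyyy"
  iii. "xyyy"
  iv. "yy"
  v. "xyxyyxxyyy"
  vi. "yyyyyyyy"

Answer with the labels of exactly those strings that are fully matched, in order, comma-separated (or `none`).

i, ii, iii, iv, vi

i → match
ii → match
iii → match
iv → match
v → no match
vi → match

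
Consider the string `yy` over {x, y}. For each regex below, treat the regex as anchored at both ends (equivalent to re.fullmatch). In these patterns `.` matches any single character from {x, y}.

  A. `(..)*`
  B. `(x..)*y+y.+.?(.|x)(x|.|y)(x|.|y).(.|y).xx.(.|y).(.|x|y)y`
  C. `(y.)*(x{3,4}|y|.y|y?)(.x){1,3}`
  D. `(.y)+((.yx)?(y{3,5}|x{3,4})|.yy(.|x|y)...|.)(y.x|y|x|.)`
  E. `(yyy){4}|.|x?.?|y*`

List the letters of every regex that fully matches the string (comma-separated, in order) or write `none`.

A → match
B → no match
C → no match — must end with `x`
D → no match
E → match

A, E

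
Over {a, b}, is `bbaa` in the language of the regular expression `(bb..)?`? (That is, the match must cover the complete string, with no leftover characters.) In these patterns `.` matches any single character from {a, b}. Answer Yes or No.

Yes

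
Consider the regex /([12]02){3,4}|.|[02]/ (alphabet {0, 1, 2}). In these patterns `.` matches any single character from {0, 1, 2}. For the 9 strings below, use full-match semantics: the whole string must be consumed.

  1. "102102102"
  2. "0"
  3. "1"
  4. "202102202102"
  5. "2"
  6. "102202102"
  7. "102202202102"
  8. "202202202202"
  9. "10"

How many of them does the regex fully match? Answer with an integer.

1 → match
2 → match
3 → match
4 → match
5 → match
6 → match
7 → match
8 → match
9 → no match
Total matched: 8

8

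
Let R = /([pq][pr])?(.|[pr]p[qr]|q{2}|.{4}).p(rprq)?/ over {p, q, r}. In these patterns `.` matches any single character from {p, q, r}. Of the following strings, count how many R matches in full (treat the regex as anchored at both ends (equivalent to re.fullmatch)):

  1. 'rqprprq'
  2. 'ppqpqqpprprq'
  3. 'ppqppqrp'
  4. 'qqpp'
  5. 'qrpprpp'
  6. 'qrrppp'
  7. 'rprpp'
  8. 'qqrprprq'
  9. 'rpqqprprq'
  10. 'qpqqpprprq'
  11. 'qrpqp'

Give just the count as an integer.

1. 'rqprprq' → match
2. 'ppqpqqpprprq' → match
3. 'ppqppqrp' → match
4. 'qqpp' → match
5. 'qrpprpp' → match
6. 'qrrppp' → match
7. 'rprpp' → match
8. 'qqrprprq' → match
9. 'rpqqprprq' → match
10. 'qpqqpprprq' → match
11. 'qrpqp' → match
Total matched: 11

11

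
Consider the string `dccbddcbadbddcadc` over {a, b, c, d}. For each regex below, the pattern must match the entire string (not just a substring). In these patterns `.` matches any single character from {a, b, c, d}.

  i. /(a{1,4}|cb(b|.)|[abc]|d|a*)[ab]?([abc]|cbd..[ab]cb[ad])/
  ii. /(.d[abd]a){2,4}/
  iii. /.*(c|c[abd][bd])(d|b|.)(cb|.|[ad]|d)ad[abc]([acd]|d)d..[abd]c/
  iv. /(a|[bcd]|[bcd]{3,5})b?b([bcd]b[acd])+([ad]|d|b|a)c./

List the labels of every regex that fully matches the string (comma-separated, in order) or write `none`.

iii

i → no match
ii → no match — must end with `a`
iii → match
iv → no match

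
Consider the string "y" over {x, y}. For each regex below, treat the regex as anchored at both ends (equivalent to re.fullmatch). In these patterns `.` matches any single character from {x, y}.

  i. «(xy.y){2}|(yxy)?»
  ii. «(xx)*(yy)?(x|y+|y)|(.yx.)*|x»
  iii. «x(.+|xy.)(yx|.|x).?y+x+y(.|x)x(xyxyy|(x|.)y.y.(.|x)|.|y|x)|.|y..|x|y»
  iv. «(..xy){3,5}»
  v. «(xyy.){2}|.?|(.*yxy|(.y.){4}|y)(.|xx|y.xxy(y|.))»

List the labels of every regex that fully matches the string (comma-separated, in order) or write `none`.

ii, iii, v

i → no match
ii → match
iii → match
iv → no match — must end with "xy"
v → match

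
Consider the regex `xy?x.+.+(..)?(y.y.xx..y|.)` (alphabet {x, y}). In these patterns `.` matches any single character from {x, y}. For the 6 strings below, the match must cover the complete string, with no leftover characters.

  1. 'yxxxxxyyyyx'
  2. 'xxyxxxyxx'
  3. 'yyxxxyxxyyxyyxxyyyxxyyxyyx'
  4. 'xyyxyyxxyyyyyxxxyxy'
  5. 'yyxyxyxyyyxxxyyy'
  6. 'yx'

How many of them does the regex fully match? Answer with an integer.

1 → no match — must start with 'x'
2 → match
3 → no match — must start with 'x'
4 → no match
5 → no match — must start with 'x'
6 → no match — must start with 'x'
Total matched: 1

1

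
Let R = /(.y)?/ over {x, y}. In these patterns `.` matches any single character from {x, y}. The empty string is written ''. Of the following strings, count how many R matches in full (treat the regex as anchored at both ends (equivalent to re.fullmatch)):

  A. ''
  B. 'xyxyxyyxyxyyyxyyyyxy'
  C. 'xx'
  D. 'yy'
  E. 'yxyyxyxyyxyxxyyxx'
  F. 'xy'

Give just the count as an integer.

A → match
B → no match
C → no match
D → match
E → no match
F → match
Total matched: 3

3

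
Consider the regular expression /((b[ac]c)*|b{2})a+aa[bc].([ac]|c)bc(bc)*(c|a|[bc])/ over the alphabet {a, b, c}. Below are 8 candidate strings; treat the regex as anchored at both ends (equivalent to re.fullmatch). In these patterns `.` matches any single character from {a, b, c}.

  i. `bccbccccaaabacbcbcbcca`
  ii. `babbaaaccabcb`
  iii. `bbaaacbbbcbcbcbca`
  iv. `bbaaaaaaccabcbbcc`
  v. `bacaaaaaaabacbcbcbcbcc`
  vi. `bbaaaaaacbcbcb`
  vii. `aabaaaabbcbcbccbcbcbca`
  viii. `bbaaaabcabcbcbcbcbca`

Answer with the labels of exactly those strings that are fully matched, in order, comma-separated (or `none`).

i → no match
ii → no match
iii → no match
iv → no match
v → match
vi → match
vii → no match
viii → match

v, vi, viii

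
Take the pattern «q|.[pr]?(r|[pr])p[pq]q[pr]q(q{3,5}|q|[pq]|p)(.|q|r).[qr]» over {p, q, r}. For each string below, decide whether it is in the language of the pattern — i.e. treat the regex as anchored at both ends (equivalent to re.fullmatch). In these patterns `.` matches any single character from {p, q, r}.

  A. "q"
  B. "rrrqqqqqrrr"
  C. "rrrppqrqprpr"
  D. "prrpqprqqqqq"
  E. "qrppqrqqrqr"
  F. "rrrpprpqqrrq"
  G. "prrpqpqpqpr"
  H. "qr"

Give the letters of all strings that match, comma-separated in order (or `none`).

A, C, E

A → match
B → no match
C → match
D → no match
E → match
F → no match
G → no match
H → no match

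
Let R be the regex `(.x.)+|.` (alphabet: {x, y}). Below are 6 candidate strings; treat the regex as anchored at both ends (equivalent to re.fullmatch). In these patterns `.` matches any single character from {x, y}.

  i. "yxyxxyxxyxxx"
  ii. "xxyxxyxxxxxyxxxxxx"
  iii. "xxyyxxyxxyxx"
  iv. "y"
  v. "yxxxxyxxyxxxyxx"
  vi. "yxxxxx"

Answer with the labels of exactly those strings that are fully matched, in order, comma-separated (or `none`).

i → match
ii → match
iii → match
iv → match
v → match
vi → match

i, ii, iii, iv, v, vi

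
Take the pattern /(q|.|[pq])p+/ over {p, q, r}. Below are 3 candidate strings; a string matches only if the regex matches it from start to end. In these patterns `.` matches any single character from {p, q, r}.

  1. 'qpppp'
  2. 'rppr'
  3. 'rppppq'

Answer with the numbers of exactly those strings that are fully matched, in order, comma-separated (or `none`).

1 → match
2 → no match — must end with 'p'
3 → no match — must end with 'p'

1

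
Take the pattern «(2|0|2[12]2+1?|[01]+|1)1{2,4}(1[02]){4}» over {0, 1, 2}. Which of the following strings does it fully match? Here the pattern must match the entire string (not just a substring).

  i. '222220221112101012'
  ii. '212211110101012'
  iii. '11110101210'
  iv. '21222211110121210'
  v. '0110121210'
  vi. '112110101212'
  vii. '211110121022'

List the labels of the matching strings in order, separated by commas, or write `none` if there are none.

ii, iii, iv

i → no match
ii → match
iii. '11110101210' → match
iv → match
v. '0110121210' → no match
vi. '112110101212' → no match
vii. '211110121022' → no match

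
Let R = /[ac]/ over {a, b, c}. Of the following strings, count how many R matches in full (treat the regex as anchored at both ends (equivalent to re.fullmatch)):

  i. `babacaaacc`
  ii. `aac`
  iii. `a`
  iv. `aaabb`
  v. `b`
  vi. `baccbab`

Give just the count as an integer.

1

i → no match
ii → no match
iii → match
iv → no match
v → no match
vi → no match
Total matched: 1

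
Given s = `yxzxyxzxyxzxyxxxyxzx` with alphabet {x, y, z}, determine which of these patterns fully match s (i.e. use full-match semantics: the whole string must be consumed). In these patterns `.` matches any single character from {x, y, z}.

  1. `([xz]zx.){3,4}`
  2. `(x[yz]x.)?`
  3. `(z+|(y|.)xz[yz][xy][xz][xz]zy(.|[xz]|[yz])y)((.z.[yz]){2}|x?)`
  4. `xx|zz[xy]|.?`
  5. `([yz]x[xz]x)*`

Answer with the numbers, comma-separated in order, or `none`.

5

1 → no match
2 → no match
3 → no match
4 → no match
5 → match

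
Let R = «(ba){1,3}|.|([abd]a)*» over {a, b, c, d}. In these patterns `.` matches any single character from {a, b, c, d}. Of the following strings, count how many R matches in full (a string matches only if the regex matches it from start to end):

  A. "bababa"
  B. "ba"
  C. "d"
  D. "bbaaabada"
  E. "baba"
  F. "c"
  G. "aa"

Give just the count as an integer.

A → match
B → match
C → match
D → no match
E → match
F → match
G → match
Total matched: 6

6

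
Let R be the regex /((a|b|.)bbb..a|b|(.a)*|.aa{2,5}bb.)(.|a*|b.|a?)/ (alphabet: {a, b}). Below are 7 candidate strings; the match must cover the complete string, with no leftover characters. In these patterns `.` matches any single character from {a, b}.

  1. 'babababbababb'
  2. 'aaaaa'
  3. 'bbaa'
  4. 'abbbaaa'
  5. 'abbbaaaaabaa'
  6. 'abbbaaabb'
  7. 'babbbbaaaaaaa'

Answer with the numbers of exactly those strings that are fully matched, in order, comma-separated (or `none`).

2, 4, 6

1 → no match
2 → match
3 → no match
4 → match
5 → no match
6 → match
7 → no match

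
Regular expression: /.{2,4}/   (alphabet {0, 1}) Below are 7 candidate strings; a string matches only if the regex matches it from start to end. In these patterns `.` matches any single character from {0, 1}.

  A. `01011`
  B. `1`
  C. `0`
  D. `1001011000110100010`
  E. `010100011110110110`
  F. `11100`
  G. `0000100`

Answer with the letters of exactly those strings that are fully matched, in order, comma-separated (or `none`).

none

A → no match
B → no match
C → no match
D → no match
E → no match
F → no match
G → no match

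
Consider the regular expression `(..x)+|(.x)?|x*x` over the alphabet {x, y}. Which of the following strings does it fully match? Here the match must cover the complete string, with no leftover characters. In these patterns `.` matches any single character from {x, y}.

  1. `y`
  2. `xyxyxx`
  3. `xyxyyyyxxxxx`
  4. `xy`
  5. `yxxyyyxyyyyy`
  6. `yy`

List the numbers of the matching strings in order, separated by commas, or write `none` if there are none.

2

1 → no match
2 → match
3 → no match
4 → no match
5 → no match
6 → no match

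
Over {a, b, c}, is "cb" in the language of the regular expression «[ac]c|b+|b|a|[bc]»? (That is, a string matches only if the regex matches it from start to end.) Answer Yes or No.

No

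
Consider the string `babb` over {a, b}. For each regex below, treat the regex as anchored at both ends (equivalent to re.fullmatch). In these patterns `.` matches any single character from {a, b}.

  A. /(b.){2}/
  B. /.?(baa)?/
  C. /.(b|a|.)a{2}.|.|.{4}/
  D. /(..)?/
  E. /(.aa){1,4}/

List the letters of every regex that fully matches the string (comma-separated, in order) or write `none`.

A → match
B → no match
C → match
D → no match
E → no match — must end with `aa`

A, C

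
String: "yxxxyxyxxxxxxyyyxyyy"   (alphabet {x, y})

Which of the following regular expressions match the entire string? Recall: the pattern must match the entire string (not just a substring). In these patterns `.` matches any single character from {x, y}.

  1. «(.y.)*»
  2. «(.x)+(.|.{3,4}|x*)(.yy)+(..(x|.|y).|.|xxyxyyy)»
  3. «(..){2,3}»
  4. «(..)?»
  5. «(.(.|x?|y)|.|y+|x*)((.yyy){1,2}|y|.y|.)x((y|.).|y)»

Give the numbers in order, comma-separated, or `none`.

2

1 → no match
2 → match
3 → no match
4 → no match
5 → no match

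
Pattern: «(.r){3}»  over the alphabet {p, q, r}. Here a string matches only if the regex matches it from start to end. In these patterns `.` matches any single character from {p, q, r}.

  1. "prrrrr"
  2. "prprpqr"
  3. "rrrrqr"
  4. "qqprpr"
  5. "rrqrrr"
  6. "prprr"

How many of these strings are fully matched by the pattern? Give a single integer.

3

1 → match
2 → no match
3 → match
4 → no match
5 → match
6 → no match
Total matched: 3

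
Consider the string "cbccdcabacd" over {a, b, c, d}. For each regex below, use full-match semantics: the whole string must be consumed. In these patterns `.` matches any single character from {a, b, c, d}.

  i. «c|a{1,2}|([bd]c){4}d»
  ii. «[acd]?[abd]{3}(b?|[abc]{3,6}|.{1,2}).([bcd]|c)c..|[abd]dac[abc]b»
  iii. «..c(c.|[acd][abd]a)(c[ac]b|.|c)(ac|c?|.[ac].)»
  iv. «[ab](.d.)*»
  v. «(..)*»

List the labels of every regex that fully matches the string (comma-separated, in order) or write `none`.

iii

i → no match
ii → no match
iii → match
iv → no match
v → no match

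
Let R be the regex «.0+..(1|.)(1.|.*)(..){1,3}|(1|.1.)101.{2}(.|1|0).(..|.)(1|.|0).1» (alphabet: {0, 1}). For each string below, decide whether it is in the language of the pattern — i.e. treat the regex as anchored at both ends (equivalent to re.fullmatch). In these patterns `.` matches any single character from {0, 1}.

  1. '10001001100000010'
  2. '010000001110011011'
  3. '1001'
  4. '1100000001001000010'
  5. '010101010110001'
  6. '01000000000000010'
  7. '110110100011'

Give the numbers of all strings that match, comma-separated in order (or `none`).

1, 5, 7

1 → match
2 → no match
3. '1001' → no match
4 → no match
5 → match
6 → no match
7. '110110100011' → match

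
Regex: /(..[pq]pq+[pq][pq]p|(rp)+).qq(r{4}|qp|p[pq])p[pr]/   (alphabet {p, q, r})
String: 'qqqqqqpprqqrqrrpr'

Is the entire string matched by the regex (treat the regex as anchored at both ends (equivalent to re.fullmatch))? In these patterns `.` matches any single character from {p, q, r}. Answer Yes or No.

No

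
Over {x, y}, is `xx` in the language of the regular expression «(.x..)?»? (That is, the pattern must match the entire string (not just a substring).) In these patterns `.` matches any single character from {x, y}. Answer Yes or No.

No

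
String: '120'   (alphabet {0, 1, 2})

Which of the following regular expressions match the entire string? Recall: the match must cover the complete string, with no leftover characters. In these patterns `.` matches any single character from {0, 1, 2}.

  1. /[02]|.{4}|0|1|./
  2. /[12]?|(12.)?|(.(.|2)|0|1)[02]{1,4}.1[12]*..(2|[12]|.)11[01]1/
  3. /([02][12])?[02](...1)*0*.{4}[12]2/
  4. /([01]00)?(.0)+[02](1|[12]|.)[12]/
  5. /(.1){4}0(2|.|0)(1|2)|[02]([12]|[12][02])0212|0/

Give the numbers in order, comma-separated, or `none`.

1 → no match
2 → match
3 → no match — must end with '2'
4 → no match
5 → no match

2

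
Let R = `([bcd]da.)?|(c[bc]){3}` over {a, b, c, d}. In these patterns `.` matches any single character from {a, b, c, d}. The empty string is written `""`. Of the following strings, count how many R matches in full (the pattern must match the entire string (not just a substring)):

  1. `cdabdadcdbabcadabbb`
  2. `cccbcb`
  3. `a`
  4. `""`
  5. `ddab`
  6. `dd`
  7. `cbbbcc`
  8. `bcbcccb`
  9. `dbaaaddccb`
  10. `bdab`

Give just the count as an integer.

4

1 → no match
2 → match
3 → no match
4 → match
5 → match
6 → no match
7 → no match
8 → no match
9 → no match
10 → match
Total matched: 4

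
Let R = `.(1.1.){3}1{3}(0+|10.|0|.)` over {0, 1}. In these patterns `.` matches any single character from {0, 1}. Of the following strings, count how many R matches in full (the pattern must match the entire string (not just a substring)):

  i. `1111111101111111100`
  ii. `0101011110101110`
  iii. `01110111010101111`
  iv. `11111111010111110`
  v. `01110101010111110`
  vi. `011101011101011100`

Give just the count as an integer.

i → match
ii → no match
iii → match
iv → match
v → match
vi → match
Total matched: 5

5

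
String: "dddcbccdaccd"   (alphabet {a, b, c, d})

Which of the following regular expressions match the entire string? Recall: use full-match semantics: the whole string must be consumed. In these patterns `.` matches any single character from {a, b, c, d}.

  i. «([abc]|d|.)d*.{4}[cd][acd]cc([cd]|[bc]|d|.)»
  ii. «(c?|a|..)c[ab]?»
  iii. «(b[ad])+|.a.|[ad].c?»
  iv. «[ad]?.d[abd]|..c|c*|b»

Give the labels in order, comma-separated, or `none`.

i → match
ii → no match
iii → no match
iv → no match

i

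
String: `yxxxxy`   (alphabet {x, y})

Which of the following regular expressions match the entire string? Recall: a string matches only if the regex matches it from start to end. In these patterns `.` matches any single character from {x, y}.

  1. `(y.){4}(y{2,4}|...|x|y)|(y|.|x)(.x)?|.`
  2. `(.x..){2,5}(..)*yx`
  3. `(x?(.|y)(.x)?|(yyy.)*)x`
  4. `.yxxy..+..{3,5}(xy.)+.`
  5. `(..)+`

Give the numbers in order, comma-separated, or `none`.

5

1 → no match
2 → no match — must end with `yx`
3 → no match — must end with `x`
4 → no match
5 → match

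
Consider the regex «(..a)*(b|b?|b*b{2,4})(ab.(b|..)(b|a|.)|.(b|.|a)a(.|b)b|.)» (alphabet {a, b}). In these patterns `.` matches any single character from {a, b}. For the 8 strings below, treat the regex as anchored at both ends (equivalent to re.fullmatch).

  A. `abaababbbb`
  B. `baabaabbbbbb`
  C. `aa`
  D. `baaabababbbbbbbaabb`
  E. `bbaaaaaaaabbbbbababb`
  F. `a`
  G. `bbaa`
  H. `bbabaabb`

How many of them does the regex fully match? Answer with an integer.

5

A → match
B → match
C → no match
D → no match
E → no match
F → match
G → match
H → match
Total matched: 5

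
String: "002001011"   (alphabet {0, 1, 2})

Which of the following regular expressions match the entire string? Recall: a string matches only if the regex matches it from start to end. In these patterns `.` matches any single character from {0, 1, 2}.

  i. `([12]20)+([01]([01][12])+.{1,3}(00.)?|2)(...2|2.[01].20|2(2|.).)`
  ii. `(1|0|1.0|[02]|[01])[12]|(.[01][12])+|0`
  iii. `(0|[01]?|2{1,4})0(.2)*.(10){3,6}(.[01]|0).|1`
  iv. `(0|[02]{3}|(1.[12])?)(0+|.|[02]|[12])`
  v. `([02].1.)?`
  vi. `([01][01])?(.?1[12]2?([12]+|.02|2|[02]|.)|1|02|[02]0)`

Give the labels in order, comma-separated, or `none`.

i → no match
ii → match
iii → no match
iv → no match
v → no match
vi → no match

ii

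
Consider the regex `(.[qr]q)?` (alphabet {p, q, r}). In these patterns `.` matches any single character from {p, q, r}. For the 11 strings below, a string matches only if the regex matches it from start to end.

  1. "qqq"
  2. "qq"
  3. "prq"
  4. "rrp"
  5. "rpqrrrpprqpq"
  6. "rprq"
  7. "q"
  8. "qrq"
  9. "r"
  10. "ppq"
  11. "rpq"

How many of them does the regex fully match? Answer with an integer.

1 → match
2 → no match
3 → match
4 → no match
5 → no match
6 → no match
7 → no match
8 → match
9 → no match
10 → no match
11 → no match
Total matched: 3

3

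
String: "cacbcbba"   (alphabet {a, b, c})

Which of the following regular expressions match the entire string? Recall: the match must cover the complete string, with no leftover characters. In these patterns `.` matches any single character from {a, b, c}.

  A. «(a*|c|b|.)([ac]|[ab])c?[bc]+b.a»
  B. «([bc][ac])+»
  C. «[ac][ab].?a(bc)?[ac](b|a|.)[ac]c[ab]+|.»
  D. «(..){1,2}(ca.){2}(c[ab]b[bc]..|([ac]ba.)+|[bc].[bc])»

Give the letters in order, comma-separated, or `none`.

A

A → match
B → no match
C → no match
D → no match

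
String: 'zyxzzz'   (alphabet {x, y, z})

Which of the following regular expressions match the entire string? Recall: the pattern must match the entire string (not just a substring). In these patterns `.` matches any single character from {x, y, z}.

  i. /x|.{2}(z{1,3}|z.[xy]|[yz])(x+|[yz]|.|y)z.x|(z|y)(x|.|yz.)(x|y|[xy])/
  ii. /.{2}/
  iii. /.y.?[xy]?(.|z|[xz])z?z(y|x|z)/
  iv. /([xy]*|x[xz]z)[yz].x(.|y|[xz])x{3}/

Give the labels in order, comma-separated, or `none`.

iii

i → no match
ii → no match
iii → match
iv → no match — must end with 'x'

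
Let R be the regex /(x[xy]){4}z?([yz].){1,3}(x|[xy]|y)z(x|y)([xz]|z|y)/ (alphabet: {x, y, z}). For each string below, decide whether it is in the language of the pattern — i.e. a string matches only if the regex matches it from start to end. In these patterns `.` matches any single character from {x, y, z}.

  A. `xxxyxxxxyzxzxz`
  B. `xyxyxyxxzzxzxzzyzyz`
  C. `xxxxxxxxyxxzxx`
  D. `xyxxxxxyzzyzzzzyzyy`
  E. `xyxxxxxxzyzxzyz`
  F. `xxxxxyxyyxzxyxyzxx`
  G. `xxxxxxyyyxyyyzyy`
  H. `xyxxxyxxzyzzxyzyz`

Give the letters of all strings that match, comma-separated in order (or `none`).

A → match
B → match
C → match
D → match
E → match
F → match
G → no match
H → match

A, B, C, D, E, F, H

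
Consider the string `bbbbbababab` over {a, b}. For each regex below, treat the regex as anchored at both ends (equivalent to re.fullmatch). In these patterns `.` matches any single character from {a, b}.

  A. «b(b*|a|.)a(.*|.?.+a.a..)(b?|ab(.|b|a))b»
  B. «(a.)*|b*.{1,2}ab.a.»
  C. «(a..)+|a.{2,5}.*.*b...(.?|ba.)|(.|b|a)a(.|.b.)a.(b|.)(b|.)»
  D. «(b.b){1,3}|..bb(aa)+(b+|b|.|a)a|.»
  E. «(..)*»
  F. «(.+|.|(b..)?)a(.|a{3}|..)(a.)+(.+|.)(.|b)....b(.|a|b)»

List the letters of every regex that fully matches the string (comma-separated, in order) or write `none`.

A

A → match
B → no match
C → no match
D → no match
E → no match
F → no match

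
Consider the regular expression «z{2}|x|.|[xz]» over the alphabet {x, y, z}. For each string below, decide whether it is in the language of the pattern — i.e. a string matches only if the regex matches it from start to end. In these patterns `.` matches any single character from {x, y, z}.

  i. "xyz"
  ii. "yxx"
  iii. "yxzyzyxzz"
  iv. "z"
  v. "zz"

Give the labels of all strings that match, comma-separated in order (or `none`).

iv, v

i → no match
ii → no match
iii → no match
iv → match
v → match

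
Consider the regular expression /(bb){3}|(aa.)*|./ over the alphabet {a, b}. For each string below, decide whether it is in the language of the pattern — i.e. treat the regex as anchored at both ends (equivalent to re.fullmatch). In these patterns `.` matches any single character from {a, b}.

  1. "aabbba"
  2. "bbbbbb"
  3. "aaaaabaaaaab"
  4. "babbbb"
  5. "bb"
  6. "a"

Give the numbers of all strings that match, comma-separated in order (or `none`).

1. "aabbba" → no match
2. "bbbbbb" → match
3. "aaaaabaaaaab" → match
4. "babbbb" → no match
5. "bb" → no match
6. "a" → match

2, 3, 6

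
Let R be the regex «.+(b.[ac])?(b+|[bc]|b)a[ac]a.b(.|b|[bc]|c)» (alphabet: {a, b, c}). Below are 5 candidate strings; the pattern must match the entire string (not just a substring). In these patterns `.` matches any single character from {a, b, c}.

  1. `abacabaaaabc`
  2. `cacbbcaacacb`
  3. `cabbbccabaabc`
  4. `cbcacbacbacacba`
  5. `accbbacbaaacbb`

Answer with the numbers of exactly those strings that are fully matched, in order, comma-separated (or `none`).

1, 4, 5

1. `abacabaaaabc` → match
2. `cacbbcaacacb` → no match
3 → no match
4 → match
5 → match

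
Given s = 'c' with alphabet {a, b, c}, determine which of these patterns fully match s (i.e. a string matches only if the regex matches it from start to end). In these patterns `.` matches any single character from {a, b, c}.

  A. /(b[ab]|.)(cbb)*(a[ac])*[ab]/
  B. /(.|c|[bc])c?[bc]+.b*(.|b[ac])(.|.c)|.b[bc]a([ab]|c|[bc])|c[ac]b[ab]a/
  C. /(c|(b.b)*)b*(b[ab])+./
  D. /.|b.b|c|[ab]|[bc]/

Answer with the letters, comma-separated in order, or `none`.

D

A → no match
B → no match
C → no match
D → match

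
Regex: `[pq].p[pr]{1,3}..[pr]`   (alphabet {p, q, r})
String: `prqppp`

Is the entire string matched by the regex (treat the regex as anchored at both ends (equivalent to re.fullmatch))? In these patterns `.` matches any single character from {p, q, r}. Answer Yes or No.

No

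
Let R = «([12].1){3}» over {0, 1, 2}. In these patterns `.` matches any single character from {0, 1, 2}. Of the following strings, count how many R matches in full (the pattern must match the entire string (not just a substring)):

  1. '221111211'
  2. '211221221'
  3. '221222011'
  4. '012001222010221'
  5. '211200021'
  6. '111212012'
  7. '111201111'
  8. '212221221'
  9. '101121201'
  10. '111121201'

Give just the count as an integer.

5

1 → match
2 → match
3 → no match
4 → no match
5 → no match
6 → no match — must end with '1'
7 → match
8 → no match
9 → match
10 → match
Total matched: 5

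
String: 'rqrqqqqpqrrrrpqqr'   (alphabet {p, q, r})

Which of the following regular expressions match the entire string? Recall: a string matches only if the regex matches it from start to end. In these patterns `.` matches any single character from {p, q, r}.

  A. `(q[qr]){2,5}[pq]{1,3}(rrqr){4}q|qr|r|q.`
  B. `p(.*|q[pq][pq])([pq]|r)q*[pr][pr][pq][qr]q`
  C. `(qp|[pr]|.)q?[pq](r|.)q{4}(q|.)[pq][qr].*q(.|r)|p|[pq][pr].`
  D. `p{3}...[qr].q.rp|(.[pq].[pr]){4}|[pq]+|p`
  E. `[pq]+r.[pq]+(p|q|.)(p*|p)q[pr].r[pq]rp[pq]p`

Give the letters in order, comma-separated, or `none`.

C

A → no match
B → no match — must start with 'p'
C → match
D → no match
E → no match — must end with 'p'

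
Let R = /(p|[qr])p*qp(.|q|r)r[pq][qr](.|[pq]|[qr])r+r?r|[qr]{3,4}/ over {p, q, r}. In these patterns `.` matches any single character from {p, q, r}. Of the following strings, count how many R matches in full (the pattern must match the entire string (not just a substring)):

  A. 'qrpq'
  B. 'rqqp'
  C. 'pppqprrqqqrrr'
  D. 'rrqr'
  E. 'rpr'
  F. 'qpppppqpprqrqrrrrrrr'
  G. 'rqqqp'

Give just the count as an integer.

A. 'qrpq' → no match
B. 'rqqp' → no match
C → match
D. 'rrqr' → match
E. 'rpr' → no match
F → match
G. 'rqqqp' → no match
Total matched: 3

3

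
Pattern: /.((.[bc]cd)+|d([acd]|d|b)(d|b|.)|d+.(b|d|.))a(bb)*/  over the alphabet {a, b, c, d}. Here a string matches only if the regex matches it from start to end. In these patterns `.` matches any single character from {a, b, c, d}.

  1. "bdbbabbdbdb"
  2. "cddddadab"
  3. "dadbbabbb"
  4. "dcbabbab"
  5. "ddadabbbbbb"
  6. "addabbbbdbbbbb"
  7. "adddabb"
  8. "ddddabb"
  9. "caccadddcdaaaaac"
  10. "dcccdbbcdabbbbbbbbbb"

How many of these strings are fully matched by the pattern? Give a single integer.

1 → no match
2 → no match
3 → no match
4 → no match
5 → match
6 → no match
7 → match
8 → match
9 → no match
10 → match
Total matched: 4

4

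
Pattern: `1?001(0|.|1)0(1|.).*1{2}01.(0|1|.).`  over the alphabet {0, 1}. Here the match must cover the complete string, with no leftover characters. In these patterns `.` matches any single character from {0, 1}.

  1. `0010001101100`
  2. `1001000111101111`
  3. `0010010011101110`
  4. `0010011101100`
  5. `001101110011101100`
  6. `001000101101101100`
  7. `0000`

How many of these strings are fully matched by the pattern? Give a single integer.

1 → match
2 → match
3 → match
4 → match
5 → match
6 → match
7 → no match
Total matched: 6

6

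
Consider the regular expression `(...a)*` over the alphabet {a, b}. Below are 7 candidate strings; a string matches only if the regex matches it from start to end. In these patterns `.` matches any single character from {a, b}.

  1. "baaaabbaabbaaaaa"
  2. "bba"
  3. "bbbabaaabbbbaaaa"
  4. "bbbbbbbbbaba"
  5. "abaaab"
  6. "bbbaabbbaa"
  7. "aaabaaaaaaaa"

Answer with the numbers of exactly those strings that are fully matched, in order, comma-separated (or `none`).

1

1 → match
2. "bba" → no match
3 → no match
4. "bbbbbbbbbaba" → no match
5. "abaaab" → no match
6. "bbbaabbbaa" → no match
7. "aaabaaaaaaaa" → no match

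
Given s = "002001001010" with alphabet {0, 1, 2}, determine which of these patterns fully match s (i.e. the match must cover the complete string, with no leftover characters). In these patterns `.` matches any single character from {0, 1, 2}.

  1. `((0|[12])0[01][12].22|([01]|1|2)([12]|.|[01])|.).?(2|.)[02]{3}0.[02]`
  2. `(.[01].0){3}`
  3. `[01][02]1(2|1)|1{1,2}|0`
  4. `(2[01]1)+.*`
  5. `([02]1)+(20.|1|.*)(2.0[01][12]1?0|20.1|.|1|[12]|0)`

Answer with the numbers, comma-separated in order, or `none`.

2

1 → no match
2 → match
3 → no match
4 → no match — must start with "2"
5 → no match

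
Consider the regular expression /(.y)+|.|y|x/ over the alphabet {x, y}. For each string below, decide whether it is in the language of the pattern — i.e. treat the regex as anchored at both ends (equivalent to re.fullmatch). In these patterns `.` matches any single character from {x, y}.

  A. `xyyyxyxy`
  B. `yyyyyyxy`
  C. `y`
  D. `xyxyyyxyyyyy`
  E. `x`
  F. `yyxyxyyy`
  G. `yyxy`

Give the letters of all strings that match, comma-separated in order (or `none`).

A, B, C, D, E, F, G

A → match
B → match
C → match
D → match
E → match
F → match
G → match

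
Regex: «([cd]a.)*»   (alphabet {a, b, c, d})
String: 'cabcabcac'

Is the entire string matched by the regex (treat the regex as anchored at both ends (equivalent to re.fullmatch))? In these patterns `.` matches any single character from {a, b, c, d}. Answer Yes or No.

Yes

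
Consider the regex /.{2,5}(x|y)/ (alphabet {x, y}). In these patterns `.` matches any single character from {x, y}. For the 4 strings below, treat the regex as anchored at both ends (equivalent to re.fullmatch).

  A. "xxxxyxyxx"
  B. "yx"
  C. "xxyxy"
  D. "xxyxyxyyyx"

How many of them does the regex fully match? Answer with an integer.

A → no match
B → no match
C → match
D → no match
Total matched: 1

1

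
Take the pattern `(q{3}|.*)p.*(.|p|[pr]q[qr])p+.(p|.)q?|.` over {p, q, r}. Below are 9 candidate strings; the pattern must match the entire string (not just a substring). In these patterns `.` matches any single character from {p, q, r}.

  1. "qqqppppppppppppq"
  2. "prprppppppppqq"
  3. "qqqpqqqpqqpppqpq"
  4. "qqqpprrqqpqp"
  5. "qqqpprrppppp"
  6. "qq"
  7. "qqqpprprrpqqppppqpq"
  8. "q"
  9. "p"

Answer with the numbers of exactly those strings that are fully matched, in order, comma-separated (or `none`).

1 → match
2 → match
3 → match
4 → match
5 → match
6 → no match
7 → match
8 → match
9 → match

1, 2, 3, 4, 5, 7, 8, 9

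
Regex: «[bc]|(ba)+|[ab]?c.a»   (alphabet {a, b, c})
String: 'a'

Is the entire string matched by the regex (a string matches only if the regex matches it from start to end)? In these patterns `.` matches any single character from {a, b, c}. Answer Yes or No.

No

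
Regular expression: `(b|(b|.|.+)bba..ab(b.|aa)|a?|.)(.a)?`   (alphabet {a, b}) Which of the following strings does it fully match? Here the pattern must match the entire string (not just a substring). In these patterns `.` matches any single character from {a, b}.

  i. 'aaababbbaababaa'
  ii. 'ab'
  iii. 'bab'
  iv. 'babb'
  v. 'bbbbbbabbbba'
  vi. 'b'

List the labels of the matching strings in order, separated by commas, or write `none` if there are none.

i, vi

i → match
ii → no match
iii → no match
iv → no match
v → no match
vi → match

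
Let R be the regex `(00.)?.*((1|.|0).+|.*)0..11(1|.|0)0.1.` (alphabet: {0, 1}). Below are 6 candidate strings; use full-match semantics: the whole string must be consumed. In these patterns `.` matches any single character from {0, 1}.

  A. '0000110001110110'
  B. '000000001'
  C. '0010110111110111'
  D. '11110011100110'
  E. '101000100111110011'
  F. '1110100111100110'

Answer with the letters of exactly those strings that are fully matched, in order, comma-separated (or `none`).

A → match
B → no match
C → match
D → match
E → match
F → match

A, C, D, E, F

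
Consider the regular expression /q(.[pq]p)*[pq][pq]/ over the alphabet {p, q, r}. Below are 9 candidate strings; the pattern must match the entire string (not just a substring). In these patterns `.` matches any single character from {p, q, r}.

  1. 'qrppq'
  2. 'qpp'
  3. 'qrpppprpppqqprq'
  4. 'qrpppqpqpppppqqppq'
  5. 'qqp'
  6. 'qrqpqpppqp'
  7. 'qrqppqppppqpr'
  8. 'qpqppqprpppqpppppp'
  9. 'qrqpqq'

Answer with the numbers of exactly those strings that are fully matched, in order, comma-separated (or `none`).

2, 4, 5, 8, 9

1 → no match
2 → match
3 → no match
4 → match
5 → match
6 → no match
7 → no match
8 → match
9 → match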